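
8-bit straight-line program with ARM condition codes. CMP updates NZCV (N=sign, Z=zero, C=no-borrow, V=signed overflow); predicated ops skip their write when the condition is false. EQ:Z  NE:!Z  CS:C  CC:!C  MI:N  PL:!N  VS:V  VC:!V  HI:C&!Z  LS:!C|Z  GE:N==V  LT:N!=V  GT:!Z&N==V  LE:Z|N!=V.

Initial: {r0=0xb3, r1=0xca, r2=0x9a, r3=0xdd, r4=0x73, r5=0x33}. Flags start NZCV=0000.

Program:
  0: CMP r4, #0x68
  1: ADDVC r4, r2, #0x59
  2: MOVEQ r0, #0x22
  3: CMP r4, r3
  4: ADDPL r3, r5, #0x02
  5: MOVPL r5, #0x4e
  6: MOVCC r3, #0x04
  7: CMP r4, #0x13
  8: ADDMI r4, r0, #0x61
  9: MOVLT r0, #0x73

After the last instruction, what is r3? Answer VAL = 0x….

[0] flags=0010 → (cmp)
[1] flags=0010 VC?T → r4=0xf3
[2] flags=0010 EQ?F → skip
[3] flags=0010 → (cmp)
[4] flags=0010 PL?T → r3=0x35
[5] flags=0010 PL?T → r5=0x4e
[6] flags=0010 CC?F → skip
[7] flags=1010 → (cmp)
[8] flags=1010 MI?T → r4=0x14
[9] flags=1010 LT?T → r0=0x73

VAL = 0x35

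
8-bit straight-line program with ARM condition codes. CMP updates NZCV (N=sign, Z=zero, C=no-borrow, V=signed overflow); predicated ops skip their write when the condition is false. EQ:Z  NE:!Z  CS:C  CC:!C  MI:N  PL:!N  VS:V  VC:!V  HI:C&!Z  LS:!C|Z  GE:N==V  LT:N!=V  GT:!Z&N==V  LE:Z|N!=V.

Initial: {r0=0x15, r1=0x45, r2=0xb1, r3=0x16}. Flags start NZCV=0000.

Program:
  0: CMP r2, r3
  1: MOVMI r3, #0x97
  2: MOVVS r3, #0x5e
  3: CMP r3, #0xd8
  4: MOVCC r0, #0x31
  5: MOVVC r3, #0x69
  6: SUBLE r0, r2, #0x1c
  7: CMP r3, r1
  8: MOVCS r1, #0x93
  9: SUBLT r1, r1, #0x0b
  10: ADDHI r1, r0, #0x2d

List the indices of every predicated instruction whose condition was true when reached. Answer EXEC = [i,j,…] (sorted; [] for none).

[0] flags=1010 → (cmp)
[1] flags=1010 MI?T → r3=0x97
[2] flags=1010 VS?F → skip
[3] flags=1000 → (cmp)
[4] flags=1000 CC?T → r0=0x31
[5] flags=1000 VC?T → r3=0x69
[6] flags=1000 LE?T → r0=0x95
[7] flags=0010 → (cmp)
[8] flags=0010 CS?T → r1=0x93
[9] flags=0010 LT?F → skip
[10] flags=0010 HI?T → r1=0xc2

EXEC = [1,4,5,6,8,10]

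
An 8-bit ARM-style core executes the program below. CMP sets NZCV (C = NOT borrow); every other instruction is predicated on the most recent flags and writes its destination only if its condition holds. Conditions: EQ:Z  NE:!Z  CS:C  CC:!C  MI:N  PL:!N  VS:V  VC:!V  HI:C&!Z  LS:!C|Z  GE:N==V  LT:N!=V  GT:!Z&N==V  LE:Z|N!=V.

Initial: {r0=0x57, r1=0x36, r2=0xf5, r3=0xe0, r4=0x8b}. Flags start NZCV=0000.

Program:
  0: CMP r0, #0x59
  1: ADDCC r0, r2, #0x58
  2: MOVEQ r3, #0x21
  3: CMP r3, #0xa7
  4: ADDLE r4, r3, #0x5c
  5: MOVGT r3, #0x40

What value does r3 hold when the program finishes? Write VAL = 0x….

VAL = 0x40

0: ✓ CMP  NZCV=1000
1: ✓ ADDCC  r0←0x4d
2: · MOVEQ
3: ✓ CMP  NZCV=0010
4: · ADDLE
5: ✓ MOVGT  r3←0x40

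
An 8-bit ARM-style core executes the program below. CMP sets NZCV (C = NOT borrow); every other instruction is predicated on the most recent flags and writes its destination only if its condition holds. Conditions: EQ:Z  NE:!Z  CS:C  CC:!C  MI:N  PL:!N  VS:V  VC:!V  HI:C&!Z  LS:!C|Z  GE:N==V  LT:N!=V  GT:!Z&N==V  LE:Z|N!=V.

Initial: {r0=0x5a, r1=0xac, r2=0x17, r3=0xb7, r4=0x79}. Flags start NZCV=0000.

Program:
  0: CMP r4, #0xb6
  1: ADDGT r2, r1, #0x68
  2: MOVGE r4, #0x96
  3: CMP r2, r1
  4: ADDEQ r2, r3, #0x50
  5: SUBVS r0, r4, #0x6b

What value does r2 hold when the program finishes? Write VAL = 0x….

VAL = 0x14

[0] flags=1001 → (cmp)
[1] flags=1001 GT?T → r2=0x14
[2] flags=1001 GE?T → r4=0x96
[3] flags=0000 → (cmp)
[4] flags=0000 EQ?F → skip
[5] flags=0000 VS?F → skip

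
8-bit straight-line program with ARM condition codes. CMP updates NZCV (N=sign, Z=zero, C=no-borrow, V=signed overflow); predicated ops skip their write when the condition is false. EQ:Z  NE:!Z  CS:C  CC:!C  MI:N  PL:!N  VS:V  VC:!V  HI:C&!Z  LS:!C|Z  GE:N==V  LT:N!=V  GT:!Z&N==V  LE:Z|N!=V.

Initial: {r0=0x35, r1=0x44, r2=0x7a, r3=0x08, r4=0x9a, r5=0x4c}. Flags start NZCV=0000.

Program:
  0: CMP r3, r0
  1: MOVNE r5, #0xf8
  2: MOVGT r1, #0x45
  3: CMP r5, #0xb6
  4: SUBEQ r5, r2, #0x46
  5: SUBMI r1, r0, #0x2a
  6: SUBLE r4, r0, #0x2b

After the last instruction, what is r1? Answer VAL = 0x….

VAL = 0x44

[0] flags=1000 → (cmp)
[1] flags=1000 NE?T → r5=0xf8
[2] flags=1000 GT?F → skip
[3] flags=0010 → (cmp)
[4] flags=0010 EQ?F → skip
[5] flags=0010 MI?F → skip
[6] flags=0010 LE?F → skip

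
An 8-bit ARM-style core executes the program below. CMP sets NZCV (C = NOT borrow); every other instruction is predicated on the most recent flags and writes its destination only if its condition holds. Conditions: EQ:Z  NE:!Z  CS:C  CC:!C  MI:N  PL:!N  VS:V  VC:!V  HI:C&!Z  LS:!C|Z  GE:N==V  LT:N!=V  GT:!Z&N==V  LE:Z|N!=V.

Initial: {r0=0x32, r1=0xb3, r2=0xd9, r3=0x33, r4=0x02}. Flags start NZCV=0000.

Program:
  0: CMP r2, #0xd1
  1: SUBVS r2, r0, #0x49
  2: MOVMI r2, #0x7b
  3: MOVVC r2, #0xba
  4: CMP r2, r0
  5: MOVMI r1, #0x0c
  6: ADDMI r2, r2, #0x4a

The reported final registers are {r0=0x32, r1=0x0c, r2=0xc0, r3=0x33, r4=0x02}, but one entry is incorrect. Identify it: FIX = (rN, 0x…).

FIX = (r2, 0x04)

[0] flags=0010 → (cmp)
[1] flags=0010 VS?F → skip
[2] flags=0010 MI?F → skip
[3] flags=0010 VC?T → r2=0xba
[4] flags=1010 → (cmp)
[5] flags=1010 MI?T → r1=0x0c
[6] flags=1010 MI?T → r2=0x04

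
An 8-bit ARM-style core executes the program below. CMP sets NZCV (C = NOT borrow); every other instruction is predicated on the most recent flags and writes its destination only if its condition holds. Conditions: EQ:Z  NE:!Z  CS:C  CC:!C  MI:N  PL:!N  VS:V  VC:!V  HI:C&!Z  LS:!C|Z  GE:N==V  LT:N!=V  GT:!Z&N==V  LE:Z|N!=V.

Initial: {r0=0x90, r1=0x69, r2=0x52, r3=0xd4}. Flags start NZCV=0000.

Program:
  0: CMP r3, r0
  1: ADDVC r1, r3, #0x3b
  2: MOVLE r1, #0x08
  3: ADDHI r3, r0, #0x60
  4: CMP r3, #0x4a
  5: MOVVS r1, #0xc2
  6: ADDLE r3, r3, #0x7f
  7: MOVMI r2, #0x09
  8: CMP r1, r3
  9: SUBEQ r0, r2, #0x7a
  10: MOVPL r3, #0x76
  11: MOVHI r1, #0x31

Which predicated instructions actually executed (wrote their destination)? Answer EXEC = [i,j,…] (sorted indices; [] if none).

EXEC = [1,3,6,7]

[0] flags=0010 → (cmp)
[1] flags=0010 VC?T → r1=0x0f
[2] flags=0010 LE?F → skip
[3] flags=0010 HI?T → r3=0xf0
[4] flags=1010 → (cmp)
[5] flags=1010 VS?F → skip
[6] flags=1010 LE?T → r3=0x6f
[7] flags=1010 MI?T → r2=0x09
[8] flags=1000 → (cmp)
[9] flags=1000 EQ?F → skip
[10] flags=1000 PL?F → skip
[11] flags=1000 HI?F → skip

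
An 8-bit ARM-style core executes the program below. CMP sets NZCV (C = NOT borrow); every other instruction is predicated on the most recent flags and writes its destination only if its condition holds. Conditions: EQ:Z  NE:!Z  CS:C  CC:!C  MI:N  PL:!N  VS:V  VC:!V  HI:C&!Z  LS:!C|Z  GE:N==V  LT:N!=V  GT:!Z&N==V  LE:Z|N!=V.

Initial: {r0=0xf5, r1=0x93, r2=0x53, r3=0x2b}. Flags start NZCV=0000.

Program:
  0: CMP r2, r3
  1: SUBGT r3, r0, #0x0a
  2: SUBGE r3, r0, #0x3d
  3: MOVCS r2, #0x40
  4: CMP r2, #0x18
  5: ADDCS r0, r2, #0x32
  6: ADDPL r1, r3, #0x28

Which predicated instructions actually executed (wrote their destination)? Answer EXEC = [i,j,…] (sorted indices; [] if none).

[0] flags=0010 → (cmp)
[1] flags=0010 GT?T → r3=0xeb
[2] flags=0010 GE?T → r3=0xb8
[3] flags=0010 CS?T → r2=0x40
[4] flags=0010 → (cmp)
[5] flags=0010 CS?T → r0=0x72
[6] flags=0010 PL?T → r1=0xe0

EXEC = [1,2,3,5,6]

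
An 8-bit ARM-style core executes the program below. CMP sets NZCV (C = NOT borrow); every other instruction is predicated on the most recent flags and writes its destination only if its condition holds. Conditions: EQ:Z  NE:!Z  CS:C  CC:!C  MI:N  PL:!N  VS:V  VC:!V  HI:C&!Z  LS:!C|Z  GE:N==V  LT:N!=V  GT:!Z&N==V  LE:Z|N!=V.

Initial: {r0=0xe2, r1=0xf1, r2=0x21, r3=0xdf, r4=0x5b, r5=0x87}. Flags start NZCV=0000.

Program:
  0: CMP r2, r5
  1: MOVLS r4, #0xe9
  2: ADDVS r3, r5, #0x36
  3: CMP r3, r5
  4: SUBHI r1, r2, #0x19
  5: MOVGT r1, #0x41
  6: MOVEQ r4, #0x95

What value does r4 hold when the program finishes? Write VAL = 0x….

VAL = 0xe9

[0] flags=1001 → (cmp)
[1] flags=1001 LS?T → r4=0xe9
[2] flags=1001 VS?T → r3=0xbd
[3] flags=0010 → (cmp)
[4] flags=0010 HI?T → r1=0x08
[5] flags=0010 GT?T → r1=0x41
[6] flags=0010 EQ?F → skip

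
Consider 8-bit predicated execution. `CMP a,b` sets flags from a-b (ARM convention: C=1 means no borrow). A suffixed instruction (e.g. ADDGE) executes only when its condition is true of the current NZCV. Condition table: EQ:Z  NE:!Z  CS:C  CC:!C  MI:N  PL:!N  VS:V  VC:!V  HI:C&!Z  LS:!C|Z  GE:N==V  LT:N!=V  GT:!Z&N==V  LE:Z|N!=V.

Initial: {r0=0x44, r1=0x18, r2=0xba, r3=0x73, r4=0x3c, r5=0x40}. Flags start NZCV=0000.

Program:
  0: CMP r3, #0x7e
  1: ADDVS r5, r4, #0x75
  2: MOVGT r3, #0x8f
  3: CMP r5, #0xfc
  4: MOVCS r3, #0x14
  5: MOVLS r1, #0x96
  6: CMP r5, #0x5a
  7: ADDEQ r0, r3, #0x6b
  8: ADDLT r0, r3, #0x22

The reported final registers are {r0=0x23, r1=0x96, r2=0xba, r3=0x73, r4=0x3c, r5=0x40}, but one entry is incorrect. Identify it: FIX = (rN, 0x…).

FIX = (r0, 0x95)

0: ✓ CMP  NZCV=1000
1: · ADDVS
2: · MOVGT
3: ✓ CMP  NZCV=0000
4: · MOVCS
5: ✓ MOVLS  r1←0x96
6: ✓ CMP  NZCV=1000
7: · ADDEQ
8: ✓ ADDLT  r0←0x95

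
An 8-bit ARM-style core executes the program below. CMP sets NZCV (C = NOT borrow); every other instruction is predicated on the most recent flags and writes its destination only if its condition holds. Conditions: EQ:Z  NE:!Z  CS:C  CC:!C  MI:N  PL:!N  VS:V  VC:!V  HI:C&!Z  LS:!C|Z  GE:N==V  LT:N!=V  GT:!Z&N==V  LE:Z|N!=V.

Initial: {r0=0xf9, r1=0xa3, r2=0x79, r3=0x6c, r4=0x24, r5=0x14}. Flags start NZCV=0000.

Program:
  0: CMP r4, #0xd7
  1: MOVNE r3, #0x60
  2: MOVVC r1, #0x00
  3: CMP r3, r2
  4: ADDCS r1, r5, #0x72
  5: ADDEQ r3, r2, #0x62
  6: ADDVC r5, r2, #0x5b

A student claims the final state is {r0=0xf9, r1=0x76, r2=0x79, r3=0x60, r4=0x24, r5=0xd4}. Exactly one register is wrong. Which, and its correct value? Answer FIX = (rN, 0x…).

[0] flags=0000 → (cmp)
[1] flags=0000 NE?T → r3=0x60
[2] flags=0000 VC?T → r1=0x00
[3] flags=1000 → (cmp)
[4] flags=1000 CS?F → skip
[5] flags=1000 EQ?F → skip
[6] flags=1000 VC?T → r5=0xd4

FIX = (r1, 0x00)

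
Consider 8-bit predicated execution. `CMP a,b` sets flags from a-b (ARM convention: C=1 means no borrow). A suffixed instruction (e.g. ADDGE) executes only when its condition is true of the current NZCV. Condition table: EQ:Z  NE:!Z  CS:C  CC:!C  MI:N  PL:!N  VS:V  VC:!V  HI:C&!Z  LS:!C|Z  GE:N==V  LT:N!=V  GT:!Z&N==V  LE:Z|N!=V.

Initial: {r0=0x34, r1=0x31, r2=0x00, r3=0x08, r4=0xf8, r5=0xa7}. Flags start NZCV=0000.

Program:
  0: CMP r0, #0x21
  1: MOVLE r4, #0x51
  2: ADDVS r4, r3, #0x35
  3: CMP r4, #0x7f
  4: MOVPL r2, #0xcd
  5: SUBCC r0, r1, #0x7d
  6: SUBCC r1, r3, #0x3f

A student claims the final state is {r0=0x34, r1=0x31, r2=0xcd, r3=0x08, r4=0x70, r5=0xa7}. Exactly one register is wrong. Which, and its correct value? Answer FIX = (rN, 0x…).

0: ✓ CMP  NZCV=0010
1: · MOVLE
2: · ADDVS
3: ✓ CMP  NZCV=0011
4: ✓ MOVPL  r2←0xcd
5: · SUBCC
6: · SUBCC

FIX = (r4, 0xf8)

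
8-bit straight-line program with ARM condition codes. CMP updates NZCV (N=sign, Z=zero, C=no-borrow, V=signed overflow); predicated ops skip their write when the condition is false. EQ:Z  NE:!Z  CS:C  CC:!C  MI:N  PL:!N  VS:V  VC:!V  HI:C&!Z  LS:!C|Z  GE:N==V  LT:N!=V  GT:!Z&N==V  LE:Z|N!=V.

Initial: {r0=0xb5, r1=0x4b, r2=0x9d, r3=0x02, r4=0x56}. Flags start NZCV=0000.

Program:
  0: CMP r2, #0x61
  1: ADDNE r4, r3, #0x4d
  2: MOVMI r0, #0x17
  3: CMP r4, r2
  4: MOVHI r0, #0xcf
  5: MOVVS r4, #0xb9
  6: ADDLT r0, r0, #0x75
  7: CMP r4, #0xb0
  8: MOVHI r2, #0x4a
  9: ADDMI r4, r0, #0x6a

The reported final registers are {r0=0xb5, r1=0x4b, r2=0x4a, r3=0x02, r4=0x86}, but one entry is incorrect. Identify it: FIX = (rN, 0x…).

FIX = (r4, 0xb9)

0: ✓ CMP  NZCV=0011
1: ✓ ADDNE  r4←0x4f
2: · MOVMI
3: ✓ CMP  NZCV=1001
4: · MOVHI
5: ✓ MOVVS  r4←0xb9
6: · ADDLT
7: ✓ CMP  NZCV=0010
8: ✓ MOVHI  r2←0x4a
9: · ADDMI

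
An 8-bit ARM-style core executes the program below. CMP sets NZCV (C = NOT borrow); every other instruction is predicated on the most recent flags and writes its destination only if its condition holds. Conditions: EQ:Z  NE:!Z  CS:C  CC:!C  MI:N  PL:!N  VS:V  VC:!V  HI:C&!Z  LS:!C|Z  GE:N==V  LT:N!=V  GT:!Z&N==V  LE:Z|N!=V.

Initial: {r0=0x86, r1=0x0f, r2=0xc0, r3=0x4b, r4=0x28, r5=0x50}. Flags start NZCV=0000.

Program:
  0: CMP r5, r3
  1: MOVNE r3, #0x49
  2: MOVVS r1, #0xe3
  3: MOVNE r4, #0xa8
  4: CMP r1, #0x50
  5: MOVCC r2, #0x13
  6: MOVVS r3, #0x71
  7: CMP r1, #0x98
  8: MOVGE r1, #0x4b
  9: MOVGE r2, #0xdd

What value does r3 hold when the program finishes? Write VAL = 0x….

0: ✓ CMP  NZCV=0010
1: ✓ MOVNE  r3←0x49
2: · MOVVS
3: ✓ MOVNE  r4←0xa8
4: ✓ CMP  NZCV=1000
5: ✓ MOVCC  r2←0x13
6: · MOVVS
7: ✓ CMP  NZCV=0000
8: ✓ MOVGE  r1←0x4b
9: ✓ MOVGE  r2←0xdd

VAL = 0x49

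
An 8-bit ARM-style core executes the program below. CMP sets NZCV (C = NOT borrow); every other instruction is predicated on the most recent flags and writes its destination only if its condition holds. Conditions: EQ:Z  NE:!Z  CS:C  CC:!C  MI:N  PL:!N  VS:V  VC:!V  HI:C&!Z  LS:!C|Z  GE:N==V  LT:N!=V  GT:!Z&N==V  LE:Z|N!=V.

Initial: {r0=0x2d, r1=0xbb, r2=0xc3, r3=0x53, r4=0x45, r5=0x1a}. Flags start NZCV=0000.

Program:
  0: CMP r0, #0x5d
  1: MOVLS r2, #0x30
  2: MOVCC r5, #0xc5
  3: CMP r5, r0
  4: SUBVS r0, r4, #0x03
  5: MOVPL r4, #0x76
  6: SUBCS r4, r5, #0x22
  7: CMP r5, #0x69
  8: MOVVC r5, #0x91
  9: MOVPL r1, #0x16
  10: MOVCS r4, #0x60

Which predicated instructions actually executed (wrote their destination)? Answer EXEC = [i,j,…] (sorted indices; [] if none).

EXEC = [1,2,6,9,10]

0: ✓ CMP  NZCV=1000
1: ✓ MOVLS  r2←0x30
2: ✓ MOVCC  r5←0xc5
3: ✓ CMP  NZCV=1010
4: · SUBVS
5: · MOVPL
6: ✓ SUBCS  r4←0xa3
7: ✓ CMP  NZCV=0011
8: · MOVVC
9: ✓ MOVPL  r1←0x16
10: ✓ MOVCS  r4←0x60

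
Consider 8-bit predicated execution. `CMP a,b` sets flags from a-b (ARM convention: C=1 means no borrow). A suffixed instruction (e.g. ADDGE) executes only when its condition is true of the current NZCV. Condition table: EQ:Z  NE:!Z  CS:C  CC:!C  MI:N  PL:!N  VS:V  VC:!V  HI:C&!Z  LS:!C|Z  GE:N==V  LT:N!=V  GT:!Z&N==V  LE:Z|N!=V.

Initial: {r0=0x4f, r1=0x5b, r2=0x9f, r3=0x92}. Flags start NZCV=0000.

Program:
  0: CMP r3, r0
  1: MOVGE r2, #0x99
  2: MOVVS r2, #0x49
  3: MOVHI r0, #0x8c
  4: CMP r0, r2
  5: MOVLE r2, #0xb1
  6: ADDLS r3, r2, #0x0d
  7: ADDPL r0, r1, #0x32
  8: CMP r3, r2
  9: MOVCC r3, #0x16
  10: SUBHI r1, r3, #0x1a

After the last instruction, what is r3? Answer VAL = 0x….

0: ✓ CMP  NZCV=0011
1: · MOVGE
2: ✓ MOVVS  r2←0x49
3: ✓ MOVHI  r0←0x8c
4: ✓ CMP  NZCV=0011
5: ✓ MOVLE  r2←0xb1
6: · ADDLS
7: ✓ ADDPL  r0←0x8d
8: ✓ CMP  NZCV=1000
9: ✓ MOVCC  r3←0x16
10: · SUBHI

VAL = 0x16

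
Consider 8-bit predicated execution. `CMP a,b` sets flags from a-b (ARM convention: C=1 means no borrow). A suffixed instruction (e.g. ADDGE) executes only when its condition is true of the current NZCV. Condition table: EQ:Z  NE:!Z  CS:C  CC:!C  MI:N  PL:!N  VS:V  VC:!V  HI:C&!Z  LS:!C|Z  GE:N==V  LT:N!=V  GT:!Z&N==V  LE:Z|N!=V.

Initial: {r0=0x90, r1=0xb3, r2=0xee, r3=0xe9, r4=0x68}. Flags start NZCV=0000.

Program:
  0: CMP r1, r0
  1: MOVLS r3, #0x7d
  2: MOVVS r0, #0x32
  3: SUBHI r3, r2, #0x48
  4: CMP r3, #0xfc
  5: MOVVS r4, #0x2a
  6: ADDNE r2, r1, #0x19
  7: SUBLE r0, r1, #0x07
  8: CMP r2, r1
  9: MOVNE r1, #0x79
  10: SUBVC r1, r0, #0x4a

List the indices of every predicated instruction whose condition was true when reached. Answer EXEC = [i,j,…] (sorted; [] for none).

0: ✓ CMP  NZCV=0010
1: · MOVLS
2: · MOVVS
3: ✓ SUBHI  r3←0xa6
4: ✓ CMP  NZCV=1000
5: · MOVVS
6: ✓ ADDNE  r2←0xcc
7: ✓ SUBLE  r0←0xac
8: ✓ CMP  NZCV=0010
9: ✓ MOVNE  r1←0x79
10: ✓ SUBVC  r1←0x62

EXEC = [3,6,7,9,10]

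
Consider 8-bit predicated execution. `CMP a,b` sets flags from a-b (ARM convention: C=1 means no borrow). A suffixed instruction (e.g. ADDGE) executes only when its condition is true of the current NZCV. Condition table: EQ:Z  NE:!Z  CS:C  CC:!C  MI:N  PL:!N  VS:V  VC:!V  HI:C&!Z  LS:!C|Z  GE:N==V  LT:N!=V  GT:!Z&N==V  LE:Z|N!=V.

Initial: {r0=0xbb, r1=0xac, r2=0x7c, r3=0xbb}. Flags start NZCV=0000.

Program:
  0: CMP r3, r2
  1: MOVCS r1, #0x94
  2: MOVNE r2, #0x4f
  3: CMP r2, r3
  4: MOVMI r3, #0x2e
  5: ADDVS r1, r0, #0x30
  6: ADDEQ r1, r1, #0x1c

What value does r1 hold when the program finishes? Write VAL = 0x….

[0] flags=0011 → (cmp)
[1] flags=0011 CS?T → r1=0x94
[2] flags=0011 NE?T → r2=0x4f
[3] flags=1001 → (cmp)
[4] flags=1001 MI?T → r3=0x2e
[5] flags=1001 VS?T → r1=0xeb
[6] flags=1001 EQ?F → skip

VAL = 0xeb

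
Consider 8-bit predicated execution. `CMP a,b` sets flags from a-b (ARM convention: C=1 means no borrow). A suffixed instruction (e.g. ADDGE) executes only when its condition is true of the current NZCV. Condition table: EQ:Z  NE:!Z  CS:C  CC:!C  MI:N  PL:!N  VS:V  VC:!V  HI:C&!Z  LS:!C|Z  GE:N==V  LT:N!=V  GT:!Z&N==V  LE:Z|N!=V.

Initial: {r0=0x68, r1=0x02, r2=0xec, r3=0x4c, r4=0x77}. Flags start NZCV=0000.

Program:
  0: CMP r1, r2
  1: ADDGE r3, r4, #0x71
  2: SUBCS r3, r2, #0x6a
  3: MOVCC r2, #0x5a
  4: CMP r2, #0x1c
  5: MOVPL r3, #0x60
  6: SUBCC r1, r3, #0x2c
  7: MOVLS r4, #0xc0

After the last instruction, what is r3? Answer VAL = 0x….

VAL = 0x60

[0] flags=0000 → (cmp)
[1] flags=0000 GE?T → r3=0xe8
[2] flags=0000 CS?F → skip
[3] flags=0000 CC?T → r2=0x5a
[4] flags=0010 → (cmp)
[5] flags=0010 PL?T → r3=0x60
[6] flags=0010 CC?F → skip
[7] flags=0010 LS?F → skip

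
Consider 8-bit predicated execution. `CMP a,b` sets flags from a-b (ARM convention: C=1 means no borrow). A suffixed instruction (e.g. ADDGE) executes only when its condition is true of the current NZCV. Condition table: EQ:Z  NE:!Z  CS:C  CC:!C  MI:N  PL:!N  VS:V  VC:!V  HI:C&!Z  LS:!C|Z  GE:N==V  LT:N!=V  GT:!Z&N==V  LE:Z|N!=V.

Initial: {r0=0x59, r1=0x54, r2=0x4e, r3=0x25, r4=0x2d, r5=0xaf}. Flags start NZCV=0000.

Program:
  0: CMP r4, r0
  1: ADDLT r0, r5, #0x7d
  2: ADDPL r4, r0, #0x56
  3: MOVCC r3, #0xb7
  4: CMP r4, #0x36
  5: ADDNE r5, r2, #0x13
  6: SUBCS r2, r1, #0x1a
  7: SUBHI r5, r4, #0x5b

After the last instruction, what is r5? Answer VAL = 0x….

VAL = 0x61

0: ✓ CMP  NZCV=1000
1: ✓ ADDLT  r0←0x2c
2: · ADDPL
3: ✓ MOVCC  r3←0xb7
4: ✓ CMP  NZCV=1000
5: ✓ ADDNE  r5←0x61
6: · SUBCS
7: · SUBHI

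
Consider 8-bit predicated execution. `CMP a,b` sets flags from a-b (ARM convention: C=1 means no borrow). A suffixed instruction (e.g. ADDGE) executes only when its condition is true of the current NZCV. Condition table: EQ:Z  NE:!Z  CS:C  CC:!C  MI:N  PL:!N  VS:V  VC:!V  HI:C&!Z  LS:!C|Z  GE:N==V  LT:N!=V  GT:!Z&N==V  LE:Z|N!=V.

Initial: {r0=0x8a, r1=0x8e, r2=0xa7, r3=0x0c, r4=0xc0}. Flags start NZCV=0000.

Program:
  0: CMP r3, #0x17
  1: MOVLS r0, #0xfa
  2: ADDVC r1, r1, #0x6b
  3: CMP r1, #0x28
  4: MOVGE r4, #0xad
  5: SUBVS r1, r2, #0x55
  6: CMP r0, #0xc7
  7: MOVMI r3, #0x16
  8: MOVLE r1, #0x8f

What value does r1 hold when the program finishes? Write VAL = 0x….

VAL = 0xf9

0: ✓ CMP  NZCV=1000
1: ✓ MOVLS  r0←0xfa
2: ✓ ADDVC  r1←0xf9
3: ✓ CMP  NZCV=1010
4: · MOVGE
5: · SUBVS
6: ✓ CMP  NZCV=0010
7: · MOVMI
8: · MOVLE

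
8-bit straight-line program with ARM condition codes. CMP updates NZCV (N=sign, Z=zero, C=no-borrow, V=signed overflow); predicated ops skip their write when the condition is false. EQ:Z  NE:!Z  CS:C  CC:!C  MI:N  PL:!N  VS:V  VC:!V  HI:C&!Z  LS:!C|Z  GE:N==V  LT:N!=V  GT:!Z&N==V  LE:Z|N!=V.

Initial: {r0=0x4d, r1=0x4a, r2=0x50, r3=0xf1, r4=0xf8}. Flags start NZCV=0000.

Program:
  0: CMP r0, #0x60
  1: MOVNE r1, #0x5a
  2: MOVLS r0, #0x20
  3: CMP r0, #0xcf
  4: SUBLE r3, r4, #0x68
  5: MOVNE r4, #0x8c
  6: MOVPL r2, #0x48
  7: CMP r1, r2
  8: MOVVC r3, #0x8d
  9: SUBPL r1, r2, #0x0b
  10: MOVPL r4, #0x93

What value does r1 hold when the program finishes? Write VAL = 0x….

0: ✓ CMP  NZCV=1000
1: ✓ MOVNE  r1←0x5a
2: ✓ MOVLS  r0←0x20
3: ✓ CMP  NZCV=0000
4: · SUBLE
5: ✓ MOVNE  r4←0x8c
6: ✓ MOVPL  r2←0x48
7: ✓ CMP  NZCV=0010
8: ✓ MOVVC  r3←0x8d
9: ✓ SUBPL  r1←0x3d
10: ✓ MOVPL  r4←0x93

VAL = 0x3d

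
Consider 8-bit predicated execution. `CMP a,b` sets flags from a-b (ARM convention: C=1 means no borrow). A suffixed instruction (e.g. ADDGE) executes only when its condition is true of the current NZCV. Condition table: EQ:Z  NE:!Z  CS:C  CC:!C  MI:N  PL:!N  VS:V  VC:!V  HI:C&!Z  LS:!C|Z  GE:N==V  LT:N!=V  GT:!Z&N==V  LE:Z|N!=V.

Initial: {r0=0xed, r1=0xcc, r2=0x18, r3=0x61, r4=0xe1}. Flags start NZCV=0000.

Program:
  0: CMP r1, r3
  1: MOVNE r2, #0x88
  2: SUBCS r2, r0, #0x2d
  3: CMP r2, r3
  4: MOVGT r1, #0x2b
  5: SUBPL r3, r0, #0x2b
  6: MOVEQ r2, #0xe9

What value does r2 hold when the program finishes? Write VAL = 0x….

VAL = 0xc0

[0] flags=0011 → (cmp)
[1] flags=0011 NE?T → r2=0x88
[2] flags=0011 CS?T → r2=0xc0
[3] flags=0011 → (cmp)
[4] flags=0011 GT?F → skip
[5] flags=0011 PL?T → r3=0xc2
[6] flags=0011 EQ?F → skip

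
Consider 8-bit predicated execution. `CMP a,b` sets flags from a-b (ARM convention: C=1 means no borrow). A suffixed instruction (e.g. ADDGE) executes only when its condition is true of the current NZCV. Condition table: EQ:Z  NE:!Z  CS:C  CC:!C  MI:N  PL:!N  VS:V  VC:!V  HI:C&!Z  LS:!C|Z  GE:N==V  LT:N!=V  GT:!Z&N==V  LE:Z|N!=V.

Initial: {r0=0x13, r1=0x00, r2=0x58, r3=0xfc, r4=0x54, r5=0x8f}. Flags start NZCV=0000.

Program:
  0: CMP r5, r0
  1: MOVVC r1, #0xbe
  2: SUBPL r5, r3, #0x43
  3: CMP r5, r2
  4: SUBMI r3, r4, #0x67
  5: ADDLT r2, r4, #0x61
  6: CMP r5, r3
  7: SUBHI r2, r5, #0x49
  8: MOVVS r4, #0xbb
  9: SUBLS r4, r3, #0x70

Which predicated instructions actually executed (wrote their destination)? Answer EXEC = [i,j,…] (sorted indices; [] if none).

[0] flags=0011 → (cmp)
[1] flags=0011 VC?F → skip
[2] flags=0011 PL?T → r5=0xb9
[3] flags=0011 → (cmp)
[4] flags=0011 MI?F → skip
[5] flags=0011 LT?T → r2=0xb5
[6] flags=1000 → (cmp)
[7] flags=1000 HI?F → skip
[8] flags=1000 VS?F → skip
[9] flags=1000 LS?T → r4=0x8c

EXEC = [2,5,9]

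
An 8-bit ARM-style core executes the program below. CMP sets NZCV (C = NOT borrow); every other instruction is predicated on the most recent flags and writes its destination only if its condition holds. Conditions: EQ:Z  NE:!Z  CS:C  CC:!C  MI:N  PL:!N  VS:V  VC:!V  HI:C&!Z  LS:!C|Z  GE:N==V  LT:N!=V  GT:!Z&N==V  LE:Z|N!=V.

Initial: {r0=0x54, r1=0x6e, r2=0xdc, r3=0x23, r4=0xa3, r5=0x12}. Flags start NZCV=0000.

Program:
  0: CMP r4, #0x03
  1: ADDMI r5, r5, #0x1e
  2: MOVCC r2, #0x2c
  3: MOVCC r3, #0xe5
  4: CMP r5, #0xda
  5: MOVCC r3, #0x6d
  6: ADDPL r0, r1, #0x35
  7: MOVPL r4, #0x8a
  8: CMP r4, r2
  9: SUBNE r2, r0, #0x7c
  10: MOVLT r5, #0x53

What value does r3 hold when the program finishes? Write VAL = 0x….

VAL = 0x6d

[0] flags=1010 → (cmp)
[1] flags=1010 MI?T → r5=0x30
[2] flags=1010 CC?F → skip
[3] flags=1010 CC?F → skip
[4] flags=0000 → (cmp)
[5] flags=0000 CC?T → r3=0x6d
[6] flags=0000 PL?T → r0=0xa3
[7] flags=0000 PL?T → r4=0x8a
[8] flags=1000 → (cmp)
[9] flags=1000 NE?T → r2=0x27
[10] flags=1000 LT?T → r5=0x53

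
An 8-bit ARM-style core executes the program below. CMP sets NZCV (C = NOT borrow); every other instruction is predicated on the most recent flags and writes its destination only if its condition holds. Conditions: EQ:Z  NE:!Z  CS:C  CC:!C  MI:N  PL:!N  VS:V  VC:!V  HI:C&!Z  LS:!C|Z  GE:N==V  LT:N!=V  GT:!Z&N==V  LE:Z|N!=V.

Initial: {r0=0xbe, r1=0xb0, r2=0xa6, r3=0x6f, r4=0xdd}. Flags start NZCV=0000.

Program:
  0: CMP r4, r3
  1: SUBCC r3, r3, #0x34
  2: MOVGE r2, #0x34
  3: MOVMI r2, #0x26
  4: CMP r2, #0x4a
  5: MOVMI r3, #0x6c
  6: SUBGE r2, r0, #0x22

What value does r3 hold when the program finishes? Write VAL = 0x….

[0] flags=0011 → (cmp)
[1] flags=0011 CC?F → skip
[2] flags=0011 GE?F → skip
[3] flags=0011 MI?F → skip
[4] flags=0011 → (cmp)
[5] flags=0011 MI?F → skip
[6] flags=0011 GE?F → skip

VAL = 0x6f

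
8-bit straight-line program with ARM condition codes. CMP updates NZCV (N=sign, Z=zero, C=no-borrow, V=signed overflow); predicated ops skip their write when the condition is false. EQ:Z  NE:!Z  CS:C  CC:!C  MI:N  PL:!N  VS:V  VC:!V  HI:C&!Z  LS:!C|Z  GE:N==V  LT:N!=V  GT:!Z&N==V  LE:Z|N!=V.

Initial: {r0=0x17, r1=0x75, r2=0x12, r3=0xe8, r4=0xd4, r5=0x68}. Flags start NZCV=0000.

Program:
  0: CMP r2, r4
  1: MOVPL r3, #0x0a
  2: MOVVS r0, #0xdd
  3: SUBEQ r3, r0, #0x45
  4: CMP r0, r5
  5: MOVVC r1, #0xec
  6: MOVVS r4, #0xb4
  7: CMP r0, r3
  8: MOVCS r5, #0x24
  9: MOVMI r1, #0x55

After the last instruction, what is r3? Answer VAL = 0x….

0: ✓ CMP  NZCV=0000
1: ✓ MOVPL  r3←0x0a
2: · MOVVS
3: · SUBEQ
4: ✓ CMP  NZCV=1000
5: ✓ MOVVC  r1←0xec
6: · MOVVS
7: ✓ CMP  NZCV=0010
8: ✓ MOVCS  r5←0x24
9: · MOVMI

VAL = 0x0a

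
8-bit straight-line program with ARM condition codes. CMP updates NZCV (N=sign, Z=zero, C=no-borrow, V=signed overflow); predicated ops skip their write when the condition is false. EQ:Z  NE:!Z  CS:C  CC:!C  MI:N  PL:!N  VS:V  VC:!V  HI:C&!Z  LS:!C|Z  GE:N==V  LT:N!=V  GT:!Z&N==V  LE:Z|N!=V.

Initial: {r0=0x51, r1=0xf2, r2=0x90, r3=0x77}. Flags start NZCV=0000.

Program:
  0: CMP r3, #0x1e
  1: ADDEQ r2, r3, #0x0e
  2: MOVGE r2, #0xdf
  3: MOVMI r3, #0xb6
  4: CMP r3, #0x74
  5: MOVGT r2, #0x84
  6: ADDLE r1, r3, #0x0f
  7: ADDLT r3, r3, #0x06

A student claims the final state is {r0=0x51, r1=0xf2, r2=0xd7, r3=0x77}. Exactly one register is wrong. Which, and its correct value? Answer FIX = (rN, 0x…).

FIX = (r2, 0x84)

[0] flags=0010 → (cmp)
[1] flags=0010 EQ?F → skip
[2] flags=0010 GE?T → r2=0xdf
[3] flags=0010 MI?F → skip
[4] flags=0010 → (cmp)
[5] flags=0010 GT?T → r2=0x84
[6] flags=0010 LE?F → skip
[7] flags=0010 LT?F → skip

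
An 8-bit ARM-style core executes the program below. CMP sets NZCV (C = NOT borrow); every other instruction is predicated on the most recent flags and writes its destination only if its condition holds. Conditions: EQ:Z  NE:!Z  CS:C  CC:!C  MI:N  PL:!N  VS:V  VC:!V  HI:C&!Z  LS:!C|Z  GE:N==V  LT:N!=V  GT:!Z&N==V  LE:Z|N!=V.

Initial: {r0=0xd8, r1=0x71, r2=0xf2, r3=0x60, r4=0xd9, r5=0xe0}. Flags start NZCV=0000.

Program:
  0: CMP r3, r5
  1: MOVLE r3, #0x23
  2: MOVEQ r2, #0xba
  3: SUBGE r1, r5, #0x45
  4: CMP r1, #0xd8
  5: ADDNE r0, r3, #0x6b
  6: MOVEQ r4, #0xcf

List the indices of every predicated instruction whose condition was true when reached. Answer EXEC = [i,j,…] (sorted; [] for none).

0: ✓ CMP  NZCV=1001
1: · MOVLE
2: · MOVEQ
3: ✓ SUBGE  r1←0x9b
4: ✓ CMP  NZCV=1000
5: ✓ ADDNE  r0←0xcb
6: · MOVEQ

EXEC = [3,5]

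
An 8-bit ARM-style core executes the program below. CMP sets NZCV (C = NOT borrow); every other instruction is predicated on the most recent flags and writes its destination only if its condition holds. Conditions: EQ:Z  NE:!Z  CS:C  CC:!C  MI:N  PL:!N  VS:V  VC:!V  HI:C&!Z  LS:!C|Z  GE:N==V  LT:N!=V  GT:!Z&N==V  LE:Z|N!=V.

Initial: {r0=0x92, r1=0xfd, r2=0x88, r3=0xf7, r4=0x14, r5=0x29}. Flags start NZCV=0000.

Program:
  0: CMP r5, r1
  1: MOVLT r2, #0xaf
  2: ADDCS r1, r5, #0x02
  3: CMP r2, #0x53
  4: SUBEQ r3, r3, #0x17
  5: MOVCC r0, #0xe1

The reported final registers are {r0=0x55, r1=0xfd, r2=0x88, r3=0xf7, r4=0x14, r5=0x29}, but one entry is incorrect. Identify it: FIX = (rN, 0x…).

FIX = (r0, 0x92)

[0] flags=0000 → (cmp)
[1] flags=0000 LT?F → skip
[2] flags=0000 CS?F → skip
[3] flags=0011 → (cmp)
[4] flags=0011 EQ?F → skip
[5] flags=0011 CC?F → skip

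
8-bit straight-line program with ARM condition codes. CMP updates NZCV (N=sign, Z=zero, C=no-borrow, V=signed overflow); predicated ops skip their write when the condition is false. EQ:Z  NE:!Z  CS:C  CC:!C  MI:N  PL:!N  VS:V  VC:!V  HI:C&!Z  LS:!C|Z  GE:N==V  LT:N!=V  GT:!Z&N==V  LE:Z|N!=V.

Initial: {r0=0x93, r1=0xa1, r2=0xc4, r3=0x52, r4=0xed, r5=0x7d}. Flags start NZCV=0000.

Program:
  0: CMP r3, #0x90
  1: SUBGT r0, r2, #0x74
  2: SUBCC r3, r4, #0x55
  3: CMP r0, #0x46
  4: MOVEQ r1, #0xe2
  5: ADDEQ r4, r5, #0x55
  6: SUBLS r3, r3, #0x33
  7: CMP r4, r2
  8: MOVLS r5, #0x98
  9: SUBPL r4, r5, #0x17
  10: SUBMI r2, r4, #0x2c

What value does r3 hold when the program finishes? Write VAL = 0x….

VAL = 0x98

0: ✓ CMP  NZCV=1001
1: ✓ SUBGT  r0←0x50
2: ✓ SUBCC  r3←0x98
3: ✓ CMP  NZCV=0010
4: · MOVEQ
5: · ADDEQ
6: · SUBLS
7: ✓ CMP  NZCV=0010
8: · MOVLS
9: ✓ SUBPL  r4←0x66
10: · SUBMI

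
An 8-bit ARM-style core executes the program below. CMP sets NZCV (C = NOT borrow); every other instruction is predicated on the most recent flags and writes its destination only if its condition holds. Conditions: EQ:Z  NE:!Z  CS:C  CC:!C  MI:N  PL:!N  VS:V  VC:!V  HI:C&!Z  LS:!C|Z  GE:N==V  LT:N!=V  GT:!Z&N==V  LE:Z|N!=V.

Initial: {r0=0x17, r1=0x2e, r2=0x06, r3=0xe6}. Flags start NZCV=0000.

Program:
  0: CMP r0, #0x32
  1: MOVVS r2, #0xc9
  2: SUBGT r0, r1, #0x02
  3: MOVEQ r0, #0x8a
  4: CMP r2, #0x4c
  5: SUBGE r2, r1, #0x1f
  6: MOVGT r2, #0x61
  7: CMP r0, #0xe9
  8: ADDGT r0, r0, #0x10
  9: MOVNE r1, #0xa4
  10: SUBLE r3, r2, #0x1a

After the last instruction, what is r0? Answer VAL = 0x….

VAL = 0x27

[0] flags=1000 → (cmp)
[1] flags=1000 VS?F → skip
[2] flags=1000 GT?F → skip
[3] flags=1000 EQ?F → skip
[4] flags=1000 → (cmp)
[5] flags=1000 GE?F → skip
[6] flags=1000 GT?F → skip
[7] flags=0000 → (cmp)
[8] flags=0000 GT?T → r0=0x27
[9] flags=0000 NE?T → r1=0xa4
[10] flags=0000 LE?F → skip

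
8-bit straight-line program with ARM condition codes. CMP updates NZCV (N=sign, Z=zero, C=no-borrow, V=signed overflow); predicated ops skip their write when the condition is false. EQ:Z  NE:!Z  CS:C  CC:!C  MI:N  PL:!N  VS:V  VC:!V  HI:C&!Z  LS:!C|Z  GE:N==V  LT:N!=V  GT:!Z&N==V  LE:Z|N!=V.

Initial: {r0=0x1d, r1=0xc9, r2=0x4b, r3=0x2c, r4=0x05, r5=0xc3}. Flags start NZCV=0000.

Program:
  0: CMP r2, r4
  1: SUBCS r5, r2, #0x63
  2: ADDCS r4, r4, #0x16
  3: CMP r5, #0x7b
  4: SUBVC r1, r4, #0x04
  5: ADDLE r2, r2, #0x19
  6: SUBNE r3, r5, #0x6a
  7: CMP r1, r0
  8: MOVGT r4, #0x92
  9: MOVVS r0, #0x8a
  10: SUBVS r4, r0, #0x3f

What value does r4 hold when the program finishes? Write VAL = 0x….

0: ✓ CMP  NZCV=0010
1: ✓ SUBCS  r5←0xe8
2: ✓ ADDCS  r4←0x1b
3: ✓ CMP  NZCV=0011
4: · SUBVC
5: ✓ ADDLE  r2←0x64
6: ✓ SUBNE  r3←0x7e
7: ✓ CMP  NZCV=1010
8: · MOVGT
9: · MOVVS
10: · SUBVS

VAL = 0x1b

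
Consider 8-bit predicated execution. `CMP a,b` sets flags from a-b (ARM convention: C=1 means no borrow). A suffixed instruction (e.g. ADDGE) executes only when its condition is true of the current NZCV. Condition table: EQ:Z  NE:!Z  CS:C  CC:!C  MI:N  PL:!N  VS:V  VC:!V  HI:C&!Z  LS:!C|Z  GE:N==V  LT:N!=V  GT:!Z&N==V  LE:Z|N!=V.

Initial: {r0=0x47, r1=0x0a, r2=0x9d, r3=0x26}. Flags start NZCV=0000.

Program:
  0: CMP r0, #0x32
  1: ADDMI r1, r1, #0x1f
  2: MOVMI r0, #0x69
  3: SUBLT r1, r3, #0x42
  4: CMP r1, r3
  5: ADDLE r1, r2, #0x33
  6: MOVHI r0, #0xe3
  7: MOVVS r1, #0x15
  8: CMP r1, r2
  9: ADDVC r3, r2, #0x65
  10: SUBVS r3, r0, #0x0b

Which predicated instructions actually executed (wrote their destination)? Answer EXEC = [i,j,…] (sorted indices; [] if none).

0: ✓ CMP  NZCV=0010
1: · ADDMI
2: · MOVMI
3: · SUBLT
4: ✓ CMP  NZCV=1000
5: ✓ ADDLE  r1←0xd0
6: · MOVHI
7: · MOVVS
8: ✓ CMP  NZCV=0010
9: ✓ ADDVC  r3←0x02
10: · SUBVS

EXEC = [5,9]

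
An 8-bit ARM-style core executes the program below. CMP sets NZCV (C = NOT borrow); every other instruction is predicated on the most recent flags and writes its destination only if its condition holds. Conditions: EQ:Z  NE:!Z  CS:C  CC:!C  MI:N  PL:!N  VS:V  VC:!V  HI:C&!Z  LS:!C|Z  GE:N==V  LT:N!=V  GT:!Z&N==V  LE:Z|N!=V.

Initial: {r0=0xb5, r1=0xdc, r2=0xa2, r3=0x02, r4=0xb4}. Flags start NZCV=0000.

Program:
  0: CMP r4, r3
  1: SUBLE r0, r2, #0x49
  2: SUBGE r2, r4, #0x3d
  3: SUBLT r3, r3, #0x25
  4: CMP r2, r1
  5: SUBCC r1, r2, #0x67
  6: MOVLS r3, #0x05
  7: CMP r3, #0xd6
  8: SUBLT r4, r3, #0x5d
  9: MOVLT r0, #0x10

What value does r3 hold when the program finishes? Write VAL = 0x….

VAL = 0x05

[0] flags=1010 → (cmp)
[1] flags=1010 LE?T → r0=0x59
[2] flags=1010 GE?F → skip
[3] flags=1010 LT?T → r3=0xdd
[4] flags=1000 → (cmp)
[5] flags=1000 CC?T → r1=0x3b
[6] flags=1000 LS?T → r3=0x05
[7] flags=0000 → (cmp)
[8] flags=0000 LT?F → skip
[9] flags=0000 LT?F → skip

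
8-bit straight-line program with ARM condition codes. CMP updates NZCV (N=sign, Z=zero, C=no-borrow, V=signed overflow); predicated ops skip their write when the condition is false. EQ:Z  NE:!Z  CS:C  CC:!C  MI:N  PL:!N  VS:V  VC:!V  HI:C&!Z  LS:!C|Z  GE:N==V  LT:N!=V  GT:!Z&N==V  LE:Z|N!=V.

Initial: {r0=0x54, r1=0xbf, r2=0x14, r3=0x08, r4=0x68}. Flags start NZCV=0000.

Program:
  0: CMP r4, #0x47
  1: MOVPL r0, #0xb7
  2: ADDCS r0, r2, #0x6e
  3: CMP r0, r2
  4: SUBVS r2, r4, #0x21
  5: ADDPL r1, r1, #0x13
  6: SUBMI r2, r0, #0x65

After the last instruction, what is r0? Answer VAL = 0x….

0: ✓ CMP  NZCV=0010
1: ✓ MOVPL  r0←0xb7
2: ✓ ADDCS  r0←0x82
3: ✓ CMP  NZCV=0011
4: ✓ SUBVS  r2←0x47
5: ✓ ADDPL  r1←0xd2
6: · SUBMI

VAL = 0x82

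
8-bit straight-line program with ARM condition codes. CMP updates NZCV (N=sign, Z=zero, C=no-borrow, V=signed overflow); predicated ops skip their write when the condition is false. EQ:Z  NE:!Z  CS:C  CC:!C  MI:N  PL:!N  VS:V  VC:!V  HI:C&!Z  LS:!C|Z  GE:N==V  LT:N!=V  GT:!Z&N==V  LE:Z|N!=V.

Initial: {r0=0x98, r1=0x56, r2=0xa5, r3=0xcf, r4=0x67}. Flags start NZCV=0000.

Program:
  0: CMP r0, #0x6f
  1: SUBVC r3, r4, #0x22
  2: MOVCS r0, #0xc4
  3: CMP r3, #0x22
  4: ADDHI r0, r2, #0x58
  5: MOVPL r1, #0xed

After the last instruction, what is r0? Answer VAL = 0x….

VAL = 0xfd

[0] flags=0011 → (cmp)
[1] flags=0011 VC?F → skip
[2] flags=0011 CS?T → r0=0xc4
[3] flags=1010 → (cmp)
[4] flags=1010 HI?T → r0=0xfd
[5] flags=1010 PL?F → skip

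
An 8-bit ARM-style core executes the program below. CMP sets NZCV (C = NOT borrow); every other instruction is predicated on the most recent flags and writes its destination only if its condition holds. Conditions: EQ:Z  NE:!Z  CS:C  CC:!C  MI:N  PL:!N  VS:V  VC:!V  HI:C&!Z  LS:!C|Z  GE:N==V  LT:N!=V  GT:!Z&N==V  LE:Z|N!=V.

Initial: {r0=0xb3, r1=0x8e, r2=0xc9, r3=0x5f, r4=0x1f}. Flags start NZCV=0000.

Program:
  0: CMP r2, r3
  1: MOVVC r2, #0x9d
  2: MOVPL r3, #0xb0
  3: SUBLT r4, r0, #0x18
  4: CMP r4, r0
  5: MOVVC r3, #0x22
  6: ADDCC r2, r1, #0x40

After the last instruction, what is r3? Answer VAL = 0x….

[0] flags=0011 → (cmp)
[1] flags=0011 VC?F → skip
[2] flags=0011 PL?T → r3=0xb0
[3] flags=0011 LT?T → r4=0x9b
[4] flags=1000 → (cmp)
[5] flags=1000 VC?T → r3=0x22
[6] flags=1000 CC?T → r2=0xce

VAL = 0x22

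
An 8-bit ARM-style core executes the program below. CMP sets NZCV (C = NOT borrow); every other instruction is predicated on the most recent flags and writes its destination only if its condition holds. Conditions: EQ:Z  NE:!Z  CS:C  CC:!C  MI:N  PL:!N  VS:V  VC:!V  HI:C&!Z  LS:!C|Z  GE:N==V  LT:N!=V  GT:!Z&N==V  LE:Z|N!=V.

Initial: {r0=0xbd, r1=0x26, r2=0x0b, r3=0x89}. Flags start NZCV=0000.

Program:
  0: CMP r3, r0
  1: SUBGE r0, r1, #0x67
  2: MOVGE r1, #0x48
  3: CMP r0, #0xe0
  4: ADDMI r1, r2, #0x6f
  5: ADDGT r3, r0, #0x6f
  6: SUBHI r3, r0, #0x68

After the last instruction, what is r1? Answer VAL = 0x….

VAL = 0x7a

0: ✓ CMP  NZCV=1000
1: · SUBGE
2: · MOVGE
3: ✓ CMP  NZCV=1000
4: ✓ ADDMI  r1←0x7a
5: · ADDGT
6: · SUBHI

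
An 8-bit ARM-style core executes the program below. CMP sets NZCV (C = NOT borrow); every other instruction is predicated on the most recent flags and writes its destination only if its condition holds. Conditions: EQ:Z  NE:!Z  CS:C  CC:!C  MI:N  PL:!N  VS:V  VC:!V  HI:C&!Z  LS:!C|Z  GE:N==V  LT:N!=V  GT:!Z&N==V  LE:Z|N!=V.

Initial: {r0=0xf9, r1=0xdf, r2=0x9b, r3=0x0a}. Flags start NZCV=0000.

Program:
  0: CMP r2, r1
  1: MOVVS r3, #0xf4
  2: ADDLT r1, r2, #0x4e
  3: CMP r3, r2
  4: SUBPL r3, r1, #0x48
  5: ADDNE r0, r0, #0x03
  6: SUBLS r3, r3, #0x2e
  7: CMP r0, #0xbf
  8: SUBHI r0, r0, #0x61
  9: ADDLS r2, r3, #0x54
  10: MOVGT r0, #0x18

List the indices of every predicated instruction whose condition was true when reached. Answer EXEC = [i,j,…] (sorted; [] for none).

0: ✓ CMP  NZCV=1000
1: · MOVVS
2: ✓ ADDLT  r1←0xe9
3: ✓ CMP  NZCV=0000
4: ✓ SUBPL  r3←0xa1
5: ✓ ADDNE  r0←0xfc
6: ✓ SUBLS  r3←0x73
7: ✓ CMP  NZCV=0010
8: ✓ SUBHI  r0←0x9b
9: · ADDLS
10: ✓ MOVGT  r0←0x18

EXEC = [2,4,5,6,8,10]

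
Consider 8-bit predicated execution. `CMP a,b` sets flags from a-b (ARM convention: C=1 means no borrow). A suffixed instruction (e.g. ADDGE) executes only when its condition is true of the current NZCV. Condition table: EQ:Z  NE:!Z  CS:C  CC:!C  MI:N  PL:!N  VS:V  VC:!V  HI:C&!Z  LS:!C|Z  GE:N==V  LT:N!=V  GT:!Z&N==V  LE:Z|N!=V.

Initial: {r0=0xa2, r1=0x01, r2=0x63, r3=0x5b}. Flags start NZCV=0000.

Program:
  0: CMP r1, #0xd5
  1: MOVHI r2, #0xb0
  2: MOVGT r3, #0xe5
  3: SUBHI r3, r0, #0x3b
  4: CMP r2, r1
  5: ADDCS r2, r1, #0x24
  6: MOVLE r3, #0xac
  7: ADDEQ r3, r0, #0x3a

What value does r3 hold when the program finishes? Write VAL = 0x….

VAL = 0xe5

0: ✓ CMP  NZCV=0000
1: · MOVHI
2: ✓ MOVGT  r3←0xe5
3: · SUBHI
4: ✓ CMP  NZCV=0010
5: ✓ ADDCS  r2←0x25
6: · MOVLE
7: · ADDEQ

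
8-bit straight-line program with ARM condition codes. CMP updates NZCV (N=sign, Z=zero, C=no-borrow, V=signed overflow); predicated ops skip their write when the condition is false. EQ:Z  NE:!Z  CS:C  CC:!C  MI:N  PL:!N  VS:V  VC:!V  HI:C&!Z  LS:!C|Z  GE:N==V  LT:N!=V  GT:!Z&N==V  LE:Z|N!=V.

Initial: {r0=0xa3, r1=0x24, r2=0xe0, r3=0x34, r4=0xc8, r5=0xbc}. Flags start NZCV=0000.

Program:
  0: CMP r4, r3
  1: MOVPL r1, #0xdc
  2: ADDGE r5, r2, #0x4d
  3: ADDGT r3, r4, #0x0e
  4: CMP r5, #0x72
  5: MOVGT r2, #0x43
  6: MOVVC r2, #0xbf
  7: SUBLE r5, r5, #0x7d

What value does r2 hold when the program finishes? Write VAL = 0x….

VAL = 0xe0

0: ✓ CMP  NZCV=1010
1: · MOVPL
2: · ADDGE
3: · ADDGT
4: ✓ CMP  NZCV=0011
5: · MOVGT
6: · MOVVC
7: ✓ SUBLE  r5←0x3f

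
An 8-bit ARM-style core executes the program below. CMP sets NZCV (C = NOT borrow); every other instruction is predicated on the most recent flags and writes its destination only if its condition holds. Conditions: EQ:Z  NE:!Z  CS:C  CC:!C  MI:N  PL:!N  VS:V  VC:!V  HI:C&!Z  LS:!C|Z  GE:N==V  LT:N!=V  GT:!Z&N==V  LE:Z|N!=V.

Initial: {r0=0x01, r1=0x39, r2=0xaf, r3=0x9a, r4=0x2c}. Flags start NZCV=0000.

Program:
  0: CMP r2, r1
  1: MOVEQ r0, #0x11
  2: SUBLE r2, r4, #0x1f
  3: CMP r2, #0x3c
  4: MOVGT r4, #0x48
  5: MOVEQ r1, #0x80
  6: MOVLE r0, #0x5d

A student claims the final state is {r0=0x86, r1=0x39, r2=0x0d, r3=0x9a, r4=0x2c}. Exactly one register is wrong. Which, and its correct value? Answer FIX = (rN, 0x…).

0: ✓ CMP  NZCV=0011
1: · MOVEQ
2: ✓ SUBLE  r2←0x0d
3: ✓ CMP  NZCV=1000
4: · MOVGT
5: · MOVEQ
6: ✓ MOVLE  r0←0x5d

FIX = (r0, 0x5d)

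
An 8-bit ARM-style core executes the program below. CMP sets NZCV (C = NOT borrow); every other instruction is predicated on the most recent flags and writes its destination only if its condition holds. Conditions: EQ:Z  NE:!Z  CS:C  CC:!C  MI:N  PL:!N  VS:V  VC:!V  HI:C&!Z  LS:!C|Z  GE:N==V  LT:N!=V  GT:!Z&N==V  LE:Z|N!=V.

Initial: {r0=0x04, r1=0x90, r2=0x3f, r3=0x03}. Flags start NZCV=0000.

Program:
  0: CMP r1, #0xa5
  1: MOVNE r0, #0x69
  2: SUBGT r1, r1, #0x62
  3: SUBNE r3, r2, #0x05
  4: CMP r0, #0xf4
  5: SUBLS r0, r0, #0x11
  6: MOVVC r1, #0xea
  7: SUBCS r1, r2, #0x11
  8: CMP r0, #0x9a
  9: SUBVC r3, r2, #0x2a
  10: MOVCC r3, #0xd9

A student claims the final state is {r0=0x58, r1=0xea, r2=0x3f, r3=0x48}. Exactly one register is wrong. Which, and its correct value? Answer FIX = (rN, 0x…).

FIX = (r3, 0xd9)

0: ✓ CMP  NZCV=1000
1: ✓ MOVNE  r0←0x69
2: · SUBGT
3: ✓ SUBNE  r3←0x3a
4: ✓ CMP  NZCV=0000
5: ✓ SUBLS  r0←0x58
6: ✓ MOVVC  r1←0xea
7: · SUBCS
8: ✓ CMP  NZCV=1001
9: · SUBVC
10: ✓ MOVCC  r3←0xd9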